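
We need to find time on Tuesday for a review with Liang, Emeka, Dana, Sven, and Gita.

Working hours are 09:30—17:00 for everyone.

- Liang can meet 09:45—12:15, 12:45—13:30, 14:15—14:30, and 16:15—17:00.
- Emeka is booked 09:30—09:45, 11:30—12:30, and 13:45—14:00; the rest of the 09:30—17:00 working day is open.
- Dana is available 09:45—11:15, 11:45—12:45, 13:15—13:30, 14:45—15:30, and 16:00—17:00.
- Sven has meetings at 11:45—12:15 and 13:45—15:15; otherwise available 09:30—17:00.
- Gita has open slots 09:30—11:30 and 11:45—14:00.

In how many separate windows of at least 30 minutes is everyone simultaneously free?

Emeka free within 09:30–17:00: 09:45–11:30, 12:30–13:45, 14:00–17:00.
Sven free within 09:30–17:00: 09:30–11:45, 12:15–13:45, 15:15–17:00.
Liang ∩ Emeka: 09:45–11:30, 12:45–13:30, 14:15–14:30, 16:15–17:00.
Liang ∩ Emeka ∩ Dana: 09:45–11:15, 13:15–13:30, 16:15–17:00.
Liang ∩ Emeka ∩ Dana ∩ Sven: 09:45–11:15, 13:15–13:30, 16:15–17:00.
Liang ∩ Emeka ∩ Dana ∩ Sven ∩ Gita: 09:45–11:15, 13:15–13:30.
Windows ≥ 30 min: 09:45–11:15.
That's 1 window.

1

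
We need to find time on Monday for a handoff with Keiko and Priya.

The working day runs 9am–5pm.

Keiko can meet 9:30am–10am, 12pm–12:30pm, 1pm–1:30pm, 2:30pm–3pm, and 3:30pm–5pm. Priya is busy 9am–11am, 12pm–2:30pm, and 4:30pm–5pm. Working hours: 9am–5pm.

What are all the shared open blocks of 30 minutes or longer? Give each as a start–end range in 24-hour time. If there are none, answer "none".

14:30–15:00, 15:30–16:30

Priya free within 09:00–17:00: 11:00–12:00, 14:30–16:30.
Keiko ∩ Priya: 14:30–15:00, 15:30–16:30.
Windows ≥ 30 min: 14:30–15:00, 15:30–16:30.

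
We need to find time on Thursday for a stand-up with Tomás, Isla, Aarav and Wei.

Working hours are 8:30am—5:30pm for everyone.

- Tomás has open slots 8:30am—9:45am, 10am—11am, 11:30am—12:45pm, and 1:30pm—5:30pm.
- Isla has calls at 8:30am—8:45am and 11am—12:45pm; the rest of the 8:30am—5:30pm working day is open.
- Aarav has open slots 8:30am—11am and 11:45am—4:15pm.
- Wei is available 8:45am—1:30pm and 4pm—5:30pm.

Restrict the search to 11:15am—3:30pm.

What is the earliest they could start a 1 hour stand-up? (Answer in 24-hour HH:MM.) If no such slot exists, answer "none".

none

Isla free within 08:30–17:30: 08:45–11:00, 12:45–17:30.
Tomás ∩ Isla: 08:45–09:45, 10:00–11:00, 13:30–17:30.
Tomás ∩ Isla ∩ Aarav: 08:45–09:45, 10:00–11:00, 13:30–16:15.
Tomás ∩ Isla ∩ Aarav ∩ Wei: 08:45–09:45, 10:00–11:00, 16:00–16:15.
Restricted to 11:15–15:30: (none).
Windows ≥ 60 min: (none).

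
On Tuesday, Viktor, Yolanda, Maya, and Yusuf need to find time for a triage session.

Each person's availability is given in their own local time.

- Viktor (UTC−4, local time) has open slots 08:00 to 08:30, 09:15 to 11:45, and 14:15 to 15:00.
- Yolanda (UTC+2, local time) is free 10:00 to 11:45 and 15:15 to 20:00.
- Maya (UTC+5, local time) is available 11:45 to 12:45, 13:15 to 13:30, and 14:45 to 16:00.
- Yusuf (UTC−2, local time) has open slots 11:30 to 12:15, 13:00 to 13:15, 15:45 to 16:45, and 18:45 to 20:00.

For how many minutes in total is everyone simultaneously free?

Viktor → UTC: 12:00–12:30, 13:15–15:45, 18:15–19:00.
Yolanda → UTC: 08:00–09:45, 13:15–18:00.
Maya → UTC: 06:45–07:45, 08:15–08:30, 09:45–11:00.
Yusuf → UTC: 13:30–14:15, 15:00–15:15, 17:45–18:45, 20:45–22:00.
Viktor ∩ Yolanda: 13:15–15:45.
Viktor ∩ Yolanda ∩ Maya: (none).
Viktor ∩ Yolanda ∩ Maya ∩ Yusuf: (none).
Total common minutes: 0.

0 minutes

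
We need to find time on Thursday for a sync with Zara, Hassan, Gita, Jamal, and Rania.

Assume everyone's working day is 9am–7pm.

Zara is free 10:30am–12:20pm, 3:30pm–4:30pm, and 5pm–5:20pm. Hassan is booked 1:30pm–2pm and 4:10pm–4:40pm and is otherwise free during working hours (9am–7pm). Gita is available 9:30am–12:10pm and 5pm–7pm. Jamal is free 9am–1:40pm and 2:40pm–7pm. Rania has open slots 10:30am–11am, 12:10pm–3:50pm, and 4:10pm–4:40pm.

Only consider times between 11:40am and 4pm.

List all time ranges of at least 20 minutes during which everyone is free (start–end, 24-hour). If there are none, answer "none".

none

Hassan free within 09:00–19:00: 09:00–13:30, 14:00–16:10, 16:40–19:00.
Zara ∩ Hassan: 10:30–12:20, 15:30–16:10, 17:00–17:20.
Zara ∩ Hassan ∩ Gita: 10:30–12:10, 17:00–17:20.
Zara ∩ Hassan ∩ Gita ∩ Jamal: 10:30–12:10, 17:00–17:20.
Zara ∩ Hassan ∩ Gita ∩ Jamal ∩ Rania: 10:30–11:00.
Restricted to 11:40–16:00: (none).
Windows ≥ 20 min: (none).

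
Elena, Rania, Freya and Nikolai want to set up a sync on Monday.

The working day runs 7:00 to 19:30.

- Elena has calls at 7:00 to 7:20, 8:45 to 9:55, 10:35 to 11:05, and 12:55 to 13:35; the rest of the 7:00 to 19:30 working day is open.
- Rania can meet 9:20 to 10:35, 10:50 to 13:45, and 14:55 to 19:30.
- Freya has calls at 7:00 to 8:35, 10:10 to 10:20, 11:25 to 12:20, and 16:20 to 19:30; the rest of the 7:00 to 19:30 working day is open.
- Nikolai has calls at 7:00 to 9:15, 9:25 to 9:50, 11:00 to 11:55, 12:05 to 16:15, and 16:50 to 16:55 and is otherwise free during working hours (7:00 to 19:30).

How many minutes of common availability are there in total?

35 minutes

Elena free within 07:00–19:30: 07:20–08:45, 09:55–10:35, 11:05–12:55, 13:35–19:30.
Freya free within 07:00–19:30: 08:35–10:10, 10:20–11:25, 12:20–16:20.
Nikolai free within 07:00–19:30: 09:15–09:25, 09:50–11:00, 11:55–12:05, 16:15–16:50, 16:55–19:30.
Elena ∩ Rania: 09:55–10:35, 11:05–12:55, 13:35–13:45, 14:55–19:30.
Elena ∩ Rania ∩ Freya: 09:55–10:10, 10:20–10:35, 11:05–11:25, 12:20–12:55, 13:35–13:45, 14:55–16:20.
Elena ∩ Rania ∩ Freya ∩ Nikolai: 09:55–10:10, 10:20–10:35, 16:15–16:20.
Total common minutes: 15 + 15 + 5 = 35.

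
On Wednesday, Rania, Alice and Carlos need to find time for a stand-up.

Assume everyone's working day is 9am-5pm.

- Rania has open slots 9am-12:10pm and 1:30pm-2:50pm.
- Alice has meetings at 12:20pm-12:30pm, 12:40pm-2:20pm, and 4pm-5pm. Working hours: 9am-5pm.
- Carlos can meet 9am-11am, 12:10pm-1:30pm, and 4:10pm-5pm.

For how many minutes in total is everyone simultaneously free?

Alice free within 09:00–17:00: 09:00–12:20, 12:30–12:40, 14:20–16:00.
Rania ∩ Alice: 09:00–12:10, 14:20–14:50.
Rania ∩ Alice ∩ Carlos: 09:00–11:00.
Total common minutes: 120.

120 minutes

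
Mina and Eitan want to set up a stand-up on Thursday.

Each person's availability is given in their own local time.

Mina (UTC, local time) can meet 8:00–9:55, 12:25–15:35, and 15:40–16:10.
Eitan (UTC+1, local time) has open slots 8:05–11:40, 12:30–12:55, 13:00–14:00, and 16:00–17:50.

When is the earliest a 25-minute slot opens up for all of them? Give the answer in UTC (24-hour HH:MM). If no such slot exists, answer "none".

08:00

Mina → UTC: 08:00–09:55, 12:25–15:35, 15:40–16:10.
Eitan → UTC: 07:05–10:40, 11:30–11:55, 12:00–13:00, 15:00–16:50.
Mina ∩ Eitan: 08:00–09:55, 12:25–13:00, 15:00–15:35, 15:40–16:10.
Windows ≥ 25 min: 08:00–09:55, 12:25–13:00, 15:00–15:35, 15:40–16:10.
Earliest such window starts at 08:00.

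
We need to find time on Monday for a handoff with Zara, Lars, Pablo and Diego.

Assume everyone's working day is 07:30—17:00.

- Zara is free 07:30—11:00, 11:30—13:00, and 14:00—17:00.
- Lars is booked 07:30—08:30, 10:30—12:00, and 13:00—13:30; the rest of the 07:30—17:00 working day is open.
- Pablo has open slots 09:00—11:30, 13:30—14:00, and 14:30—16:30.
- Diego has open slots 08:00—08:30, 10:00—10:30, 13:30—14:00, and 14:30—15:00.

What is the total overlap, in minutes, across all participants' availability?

Lars free within 07:30–17:00: 08:30–10:30, 12:00–13:00, 13:30–17:00.
Zara ∩ Lars: 08:30–10:30, 12:00–13:00, 14:00–17:00.
Zara ∩ Lars ∩ Pablo: 09:00–10:30, 14:30–16:30.
Zara ∩ Lars ∩ Pablo ∩ Diego: 10:00–10:30, 14:30–15:00.
Total common minutes: 30 + 30 = 60.

60 minutes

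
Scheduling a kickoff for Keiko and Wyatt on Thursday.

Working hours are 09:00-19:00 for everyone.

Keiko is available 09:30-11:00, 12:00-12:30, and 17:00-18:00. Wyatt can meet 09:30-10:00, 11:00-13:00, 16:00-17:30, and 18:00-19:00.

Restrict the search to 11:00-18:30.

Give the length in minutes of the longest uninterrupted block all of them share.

30 minutes

Keiko ∩ Wyatt: 09:30–10:00, 12:00–12:30, 17:00–17:30.
Restricted to 11:00–18:30: 12:00–12:30, 17:00–17:30.
Common window lengths: 30, 30 min; longest is 30.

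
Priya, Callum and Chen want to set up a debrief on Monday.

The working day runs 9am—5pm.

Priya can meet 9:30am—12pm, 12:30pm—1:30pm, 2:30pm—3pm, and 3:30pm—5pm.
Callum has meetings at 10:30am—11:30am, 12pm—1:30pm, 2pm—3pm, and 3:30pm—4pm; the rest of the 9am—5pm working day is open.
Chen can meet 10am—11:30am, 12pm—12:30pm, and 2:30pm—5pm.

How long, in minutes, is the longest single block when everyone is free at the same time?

60 minutes

Callum free within 09:00–17:00: 09:00–10:30, 11:30–12:00, 13:30–14:00, 15:00–15:30, 16:00–17:00.
Priya ∩ Callum: 09:30–10:30, 11:30–12:00, 16:00–17:00.
Priya ∩ Callum ∩ Chen: 10:00–10:30, 16:00–17:00.
Common window lengths: 30, 60 min; longest is 60.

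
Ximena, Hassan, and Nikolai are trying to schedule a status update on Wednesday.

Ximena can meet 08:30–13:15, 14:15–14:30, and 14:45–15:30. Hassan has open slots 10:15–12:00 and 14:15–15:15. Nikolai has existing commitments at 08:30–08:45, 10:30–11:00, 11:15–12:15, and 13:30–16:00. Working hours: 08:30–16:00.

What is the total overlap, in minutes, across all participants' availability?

Nikolai free within 08:30–16:00: 08:45–10:30, 11:00–11:15, 12:15–13:30.
Ximena ∩ Hassan: 10:15–12:00, 14:15–14:30, 14:45–15:15.
Ximena ∩ Hassan ∩ Nikolai: 10:15–10:30, 11:00–11:15.
Total common minutes: 15 + 15 = 30.

30 minutes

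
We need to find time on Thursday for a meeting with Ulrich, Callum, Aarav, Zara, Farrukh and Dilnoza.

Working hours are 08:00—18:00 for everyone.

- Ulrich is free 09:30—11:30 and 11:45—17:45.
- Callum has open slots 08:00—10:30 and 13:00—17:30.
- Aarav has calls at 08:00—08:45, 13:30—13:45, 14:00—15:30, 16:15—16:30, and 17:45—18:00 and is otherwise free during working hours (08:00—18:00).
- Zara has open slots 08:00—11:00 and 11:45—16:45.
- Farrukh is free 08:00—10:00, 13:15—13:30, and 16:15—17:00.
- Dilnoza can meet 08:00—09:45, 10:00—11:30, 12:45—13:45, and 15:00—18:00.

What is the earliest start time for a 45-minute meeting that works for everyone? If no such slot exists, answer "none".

Aarav free within 08:00–18:00: 08:45–13:30, 13:45–14:00, 15:30–16:15, 16:30–17:45.
Ulrich ∩ Callum: 09:30–10:30, 13:00–17:30.
Ulrich ∩ Callum ∩ Aarav: 09:30–10:30, 13:00–13:30, 13:45–14:00, 15:30–16:15, 16:30–17:30.
Ulrich ∩ Callum ∩ Aarav ∩ Zara: 09:30–10:30, 13:00–13:30, 13:45–14:00, 15:30–16:15, 16:30–16:45.
Ulrich ∩ Callum ∩ Aarav ∩ Zara ∩ Farrukh: 09:30–10:00, 13:15–13:30, 16:30–16:45.
Ulrich ∩ Callum ∩ Aarav ∩ Zara ∩ Farrukh ∩ Dilnoza: 09:30–09:45, 13:15–13:30, 16:30–16:45.
Windows ≥ 45 min: (none).

none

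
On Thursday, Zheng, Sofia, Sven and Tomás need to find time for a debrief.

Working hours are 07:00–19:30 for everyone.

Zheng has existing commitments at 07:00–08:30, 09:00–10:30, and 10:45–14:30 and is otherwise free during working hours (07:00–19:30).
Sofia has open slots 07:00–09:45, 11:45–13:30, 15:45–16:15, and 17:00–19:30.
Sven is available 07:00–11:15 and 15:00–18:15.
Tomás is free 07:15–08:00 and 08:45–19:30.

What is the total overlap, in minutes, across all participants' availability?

120 minutes

Zheng free within 07:00–19:30: 08:30–09:00, 10:30–10:45, 14:30–19:30.
Zheng ∩ Sofia: 08:30–09:00, 15:45–16:15, 17:00–19:30.
Zheng ∩ Sofia ∩ Sven: 08:30–09:00, 15:45–16:15, 17:00–18:15.
Zheng ∩ Sofia ∩ Sven ∩ Tomás: 08:45–09:00, 15:45–16:15, 17:00–18:15.
Total common minutes: 15 + 30 + 75 = 120.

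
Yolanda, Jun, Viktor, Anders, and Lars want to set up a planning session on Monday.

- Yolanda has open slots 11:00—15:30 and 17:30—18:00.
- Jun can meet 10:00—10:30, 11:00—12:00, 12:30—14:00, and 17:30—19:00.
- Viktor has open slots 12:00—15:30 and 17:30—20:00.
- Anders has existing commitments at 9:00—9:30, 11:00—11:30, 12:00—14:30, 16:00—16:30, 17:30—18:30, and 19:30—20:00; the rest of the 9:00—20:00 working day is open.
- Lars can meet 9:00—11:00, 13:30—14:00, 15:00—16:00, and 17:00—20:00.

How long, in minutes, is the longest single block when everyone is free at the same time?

Anders free within 09:00–20:00: 09:30–11:00, 11:30–12:00, 14:30–16:00, 16:30–17:30, 18:30–19:30.
Yolanda ∩ Jun: 11:00–12:00, 12:30–14:00, 17:30–18:00.
Yolanda ∩ Jun ∩ Viktor: 12:30–14:00, 17:30–18:00.
Yolanda ∩ Jun ∩ Viktor ∩ Anders: (none).
Yolanda ∩ Jun ∩ Viktor ∩ Anders ∩ Lars: (none).
No common window.

0 minutes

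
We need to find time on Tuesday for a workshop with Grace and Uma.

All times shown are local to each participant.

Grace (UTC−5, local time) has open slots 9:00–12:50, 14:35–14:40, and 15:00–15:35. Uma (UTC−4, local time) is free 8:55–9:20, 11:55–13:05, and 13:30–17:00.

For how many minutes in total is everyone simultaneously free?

130 minutes

Grace → UTC: 14:00–17:50, 19:35–19:40, 20:00–20:35.
Uma → UTC: 12:55–13:20, 15:55–17:05, 17:30–21:00.
Grace ∩ Uma: 15:55–17:05, 17:30–17:50, 19:35–19:40, 20:00–20:35.
Total common minutes: 70 + 20 + 5 + 35 = 130.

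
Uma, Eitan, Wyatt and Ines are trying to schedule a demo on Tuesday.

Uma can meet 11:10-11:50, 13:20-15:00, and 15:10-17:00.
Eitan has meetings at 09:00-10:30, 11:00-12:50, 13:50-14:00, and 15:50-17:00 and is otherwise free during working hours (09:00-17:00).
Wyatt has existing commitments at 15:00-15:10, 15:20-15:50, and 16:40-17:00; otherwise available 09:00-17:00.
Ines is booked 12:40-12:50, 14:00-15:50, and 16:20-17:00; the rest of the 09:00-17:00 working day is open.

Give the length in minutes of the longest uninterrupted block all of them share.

30 minutes

Eitan free within 09:00–17:00: 10:30–11:00, 12:50–13:50, 14:00–15:50.
Wyatt free within 09:00–17:00: 09:00–15:00, 15:10–15:20, 15:50–16:40.
Ines free within 09:00–17:00: 09:00–12:40, 12:50–14:00, 15:50–16:20.
Uma ∩ Eitan: 13:20–13:50, 14:00–15:00, 15:10–15:50.
Uma ∩ Eitan ∩ Wyatt: 13:20–13:50, 14:00–15:00, 15:10–15:20.
Uma ∩ Eitan ∩ Wyatt ∩ Ines: 13:20–13:50.
Single common window of 30 minutes.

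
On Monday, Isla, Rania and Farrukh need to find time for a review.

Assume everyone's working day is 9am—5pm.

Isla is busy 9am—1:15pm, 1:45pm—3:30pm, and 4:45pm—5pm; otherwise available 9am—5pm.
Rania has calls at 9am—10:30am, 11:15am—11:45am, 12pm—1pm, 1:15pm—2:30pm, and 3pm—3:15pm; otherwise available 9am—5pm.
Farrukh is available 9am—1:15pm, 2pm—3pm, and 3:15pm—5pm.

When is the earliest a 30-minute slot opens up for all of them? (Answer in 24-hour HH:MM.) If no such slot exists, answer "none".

Isla free within 09:00–17:00: 13:15–13:45, 15:30–16:45.
Rania free within 09:00–17:00: 10:30–11:15, 11:45–12:00, 13:00–13:15, 14:30–15:00, 15:15–17:00.
Isla ∩ Rania: 15:30–16:45.
Isla ∩ Rania ∩ Farrukh: 15:30–16:45.
Windows ≥ 30 min: 15:30–16:45.
Earliest such window starts at 15:30.

15:30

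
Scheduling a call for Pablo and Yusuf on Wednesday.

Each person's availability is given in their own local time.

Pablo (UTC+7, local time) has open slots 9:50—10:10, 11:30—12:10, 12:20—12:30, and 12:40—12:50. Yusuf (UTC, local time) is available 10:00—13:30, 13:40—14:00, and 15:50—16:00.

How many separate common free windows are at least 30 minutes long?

Pablo → UTC: 02:50–03:10, 04:30–05:10, 05:20–05:30, 05:40–05:50.
Yusuf → UTC: 10:00–13:30, 13:40–14:00, 15:50–16:00.
Pablo ∩ Yusuf: (none).
Windows ≥ 30 min: (none).
That's 0 windows.

0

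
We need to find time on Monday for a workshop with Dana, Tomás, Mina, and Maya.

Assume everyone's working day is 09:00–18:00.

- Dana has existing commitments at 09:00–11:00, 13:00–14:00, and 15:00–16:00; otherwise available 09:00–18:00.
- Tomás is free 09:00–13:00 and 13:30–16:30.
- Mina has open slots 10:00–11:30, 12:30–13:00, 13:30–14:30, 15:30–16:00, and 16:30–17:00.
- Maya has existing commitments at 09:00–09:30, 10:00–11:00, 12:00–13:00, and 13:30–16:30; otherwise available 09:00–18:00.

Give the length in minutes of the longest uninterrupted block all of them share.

Dana free within 09:00–18:00: 11:00–13:00, 14:00–15:00, 16:00–18:00.
Maya free within 09:00–18:00: 09:30–10:00, 11:00–12:00, 13:00–13:30, 16:30–18:00.
Dana ∩ Tomás: 11:00–13:00, 14:00–15:00, 16:00–16:30.
Dana ∩ Tomás ∩ Mina: 11:00–11:30, 12:30–13:00, 14:00–14:30.
Dana ∩ Tomás ∩ Mina ∩ Maya: 11:00–11:30.
Single common window of 30 minutes.

30 minutes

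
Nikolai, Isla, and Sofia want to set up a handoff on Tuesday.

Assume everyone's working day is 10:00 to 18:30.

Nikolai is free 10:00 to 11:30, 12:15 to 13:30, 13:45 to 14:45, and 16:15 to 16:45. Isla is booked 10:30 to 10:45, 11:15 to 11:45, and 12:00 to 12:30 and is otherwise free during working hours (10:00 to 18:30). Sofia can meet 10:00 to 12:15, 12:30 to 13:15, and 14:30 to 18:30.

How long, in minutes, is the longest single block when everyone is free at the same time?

Isla free within 10:00–18:30: 10:00–10:30, 10:45–11:15, 11:45–12:00, 12:30–18:30.
Nikolai ∩ Isla: 10:00–10:30, 10:45–11:15, 12:30–13:30, 13:45–14:45, 16:15–16:45.
Nikolai ∩ Isla ∩ Sofia: 10:00–10:30, 10:45–11:15, 12:30–13:15, 14:30–14:45, 16:15–16:45.
Common window lengths: 30, 30, 45, 15, 30 min; longest is 45.

45 minutes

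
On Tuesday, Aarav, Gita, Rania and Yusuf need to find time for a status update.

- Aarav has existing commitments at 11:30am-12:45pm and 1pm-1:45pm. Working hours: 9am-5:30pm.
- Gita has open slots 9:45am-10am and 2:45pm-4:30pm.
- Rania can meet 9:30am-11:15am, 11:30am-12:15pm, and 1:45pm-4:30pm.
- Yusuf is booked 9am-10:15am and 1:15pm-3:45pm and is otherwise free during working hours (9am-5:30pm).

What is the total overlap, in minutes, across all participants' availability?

Aarav free within 09:00–17:30: 09:00–11:30, 12:45–13:00, 13:45–17:30.
Yusuf free within 09:00–17:30: 10:15–13:15, 15:45–17:30.
Aarav ∩ Gita: 09:45–10:00, 14:45–16:30.
Aarav ∩ Gita ∩ Rania: 09:45–10:00, 14:45–16:30.
Aarav ∩ Gita ∩ Rania ∩ Yusuf: 15:45–16:30.
Total common minutes: 45.

45 minutes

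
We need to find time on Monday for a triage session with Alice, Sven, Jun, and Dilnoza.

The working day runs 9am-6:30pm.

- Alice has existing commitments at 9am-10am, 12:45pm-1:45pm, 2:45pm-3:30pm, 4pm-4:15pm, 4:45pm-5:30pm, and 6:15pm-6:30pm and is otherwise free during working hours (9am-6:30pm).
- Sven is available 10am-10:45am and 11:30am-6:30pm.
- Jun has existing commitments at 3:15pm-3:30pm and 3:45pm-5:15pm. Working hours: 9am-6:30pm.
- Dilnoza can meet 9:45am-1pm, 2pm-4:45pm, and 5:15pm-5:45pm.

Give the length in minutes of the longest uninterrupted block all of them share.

Alice free within 09:00–18:30: 10:00–12:45, 13:45–14:45, 15:30–16:00, 16:15–16:45, 17:30–18:15.
Jun free within 09:00–18:30: 09:00–15:15, 15:30–15:45, 17:15–18:30.
Alice ∩ Sven: 10:00–10:45, 11:30–12:45, 13:45–14:45, 15:30–16:00, 16:15–16:45, 17:30–18:15.
Alice ∩ Sven ∩ Jun: 10:00–10:45, 11:30–12:45, 13:45–14:45, 15:30–15:45, 17:30–18:15.
Alice ∩ Sven ∩ Jun ∩ Dilnoza: 10:00–10:45, 11:30–12:45, 14:00–14:45, 15:30–15:45, 17:30–17:45.
Common window lengths: 45, 75, 45, 15, 15 min; longest is 75.

75 minutes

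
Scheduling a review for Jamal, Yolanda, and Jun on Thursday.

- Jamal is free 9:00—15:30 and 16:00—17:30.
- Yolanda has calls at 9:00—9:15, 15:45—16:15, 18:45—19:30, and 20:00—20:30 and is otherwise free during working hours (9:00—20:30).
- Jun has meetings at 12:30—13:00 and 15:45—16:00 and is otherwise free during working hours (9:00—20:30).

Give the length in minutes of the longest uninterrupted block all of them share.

Yolanda free within 09:00–20:30: 09:15–15:45, 16:15–18:45, 19:30–20:00.
Jun free within 09:00–20:30: 09:00–12:30, 13:00–15:45, 16:00–20:30.
Jamal ∩ Yolanda: 09:15–15:30, 16:15–17:30.
Jamal ∩ Yolanda ∩ Jun: 09:15–12:30, 13:00–15:30, 16:15–17:30.
Common window lengths: 195, 150, 75 min; longest is 195.

195 minutes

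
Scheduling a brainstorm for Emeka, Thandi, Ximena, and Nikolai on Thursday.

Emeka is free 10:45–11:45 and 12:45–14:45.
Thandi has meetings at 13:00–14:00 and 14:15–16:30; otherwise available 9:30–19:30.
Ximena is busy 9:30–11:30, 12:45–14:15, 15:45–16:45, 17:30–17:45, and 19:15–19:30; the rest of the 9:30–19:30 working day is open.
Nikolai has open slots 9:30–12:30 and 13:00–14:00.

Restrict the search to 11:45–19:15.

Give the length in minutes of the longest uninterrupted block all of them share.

Thandi free within 09:30–19:30: 09:30–13:00, 14:00–14:15, 16:30–19:30.
Ximena free within 09:30–19:30: 11:30–12:45, 14:15–15:45, 16:45–17:30, 17:45–19:15.
Emeka ∩ Thandi: 10:45–11:45, 12:45–13:00, 14:00–14:15.
Emeka ∩ Thandi ∩ Ximena: 11:30–11:45.
Emeka ∩ Thandi ∩ Ximena ∩ Nikolai: 11:30–11:45.
Restricted to 11:45–19:15: (none).
No common window.

0 minutes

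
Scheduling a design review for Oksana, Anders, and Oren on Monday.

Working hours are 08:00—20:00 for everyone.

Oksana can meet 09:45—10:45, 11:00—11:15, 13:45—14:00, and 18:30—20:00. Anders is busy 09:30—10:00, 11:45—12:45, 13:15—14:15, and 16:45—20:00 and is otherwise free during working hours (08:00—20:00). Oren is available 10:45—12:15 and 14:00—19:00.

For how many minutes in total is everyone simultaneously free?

Anders free within 08:00–20:00: 08:00–09:30, 10:00–11:45, 12:45–13:15, 14:15–16:45.
Oksana ∩ Anders: 10:00–10:45, 11:00–11:15.
Oksana ∩ Anders ∩ Oren: 11:00–11:15.
Total common minutes: 15.

15 minutes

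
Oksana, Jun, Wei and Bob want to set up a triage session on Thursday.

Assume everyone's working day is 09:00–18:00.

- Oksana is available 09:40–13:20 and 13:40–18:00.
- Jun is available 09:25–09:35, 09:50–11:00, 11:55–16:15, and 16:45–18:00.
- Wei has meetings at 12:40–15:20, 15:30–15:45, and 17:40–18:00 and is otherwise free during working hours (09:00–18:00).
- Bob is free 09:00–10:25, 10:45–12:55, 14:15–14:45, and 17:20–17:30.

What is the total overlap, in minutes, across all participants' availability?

Wei free within 09:00–18:00: 09:00–12:40, 15:20–15:30, 15:45–17:40.
Oksana ∩ Jun: 09:50–11:00, 11:55–13:20, 13:40–16:15, 16:45–18:00.
Oksana ∩ Jun ∩ Wei: 09:50–11:00, 11:55–12:40, 15:20–15:30, 15:45–16:15, 16:45–17:40.
Oksana ∩ Jun ∩ Wei ∩ Bob: 09:50–10:25, 10:45–11:00, 11:55–12:40, 17:20–17:30.
Total common minutes: 35 + 15 + 45 + 10 = 105.

105 minutes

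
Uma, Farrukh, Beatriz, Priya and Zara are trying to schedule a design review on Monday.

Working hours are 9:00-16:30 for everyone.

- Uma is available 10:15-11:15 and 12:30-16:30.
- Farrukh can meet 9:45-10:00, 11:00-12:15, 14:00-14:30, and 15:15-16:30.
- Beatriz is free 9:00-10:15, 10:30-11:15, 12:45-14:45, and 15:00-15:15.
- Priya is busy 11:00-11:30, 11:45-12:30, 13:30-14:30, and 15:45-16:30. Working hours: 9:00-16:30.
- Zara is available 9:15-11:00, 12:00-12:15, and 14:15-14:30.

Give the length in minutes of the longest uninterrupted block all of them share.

Priya free within 09:00–16:30: 09:00–11:00, 11:30–11:45, 12:30–13:30, 14:30–15:45.
Uma ∩ Farrukh: 11:00–11:15, 14:00–14:30, 15:15–16:30.
Uma ∩ Farrukh ∩ Beatriz: 11:00–11:15, 14:00–14:30.
Uma ∩ Farrukh ∩ Beatriz ∩ Priya: (none).
Uma ∩ Farrukh ∩ Beatriz ∩ Priya ∩ Zara: (none).
No common window.

0 minutes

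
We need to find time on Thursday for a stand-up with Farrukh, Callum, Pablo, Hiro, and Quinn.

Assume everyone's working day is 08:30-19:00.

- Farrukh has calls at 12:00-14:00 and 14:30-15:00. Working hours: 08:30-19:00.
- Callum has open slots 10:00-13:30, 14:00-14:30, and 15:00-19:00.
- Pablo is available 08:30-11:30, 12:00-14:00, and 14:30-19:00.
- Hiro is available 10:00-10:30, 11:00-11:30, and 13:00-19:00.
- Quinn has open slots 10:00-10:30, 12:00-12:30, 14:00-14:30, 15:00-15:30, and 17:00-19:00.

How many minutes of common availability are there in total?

180 minutes

Farrukh free within 08:30–19:00: 08:30–12:00, 14:00–14:30, 15:00–19:00.
Farrukh ∩ Callum: 10:00–12:00, 14:00–14:30, 15:00–19:00.
Farrukh ∩ Callum ∩ Pablo: 10:00–11:30, 15:00–19:00.
Farrukh ∩ Callum ∩ Pablo ∩ Hiro: 10:00–10:30, 11:00–11:30, 15:00–19:00.
Farrukh ∩ Callum ∩ Pablo ∩ Hiro ∩ Quinn: 10:00–10:30, 15:00–15:30, 17:00–19:00.
Total common minutes: 30 + 30 + 120 = 180.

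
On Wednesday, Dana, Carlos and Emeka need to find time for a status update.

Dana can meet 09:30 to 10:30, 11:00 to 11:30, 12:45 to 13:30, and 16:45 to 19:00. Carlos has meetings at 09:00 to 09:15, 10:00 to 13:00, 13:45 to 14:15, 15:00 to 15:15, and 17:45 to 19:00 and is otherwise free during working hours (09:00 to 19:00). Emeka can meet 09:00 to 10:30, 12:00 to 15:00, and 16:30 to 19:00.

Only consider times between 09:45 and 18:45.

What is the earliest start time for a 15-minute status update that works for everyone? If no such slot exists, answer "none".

09:45

Carlos free within 09:00–19:00: 09:15–10:00, 13:00–13:45, 14:15–15:00, 15:15–17:45.
Dana ∩ Carlos: 09:30–10:00, 13:00–13:30, 16:45–17:45.
Dana ∩ Carlos ∩ Emeka: 09:30–10:00, 13:00–13:30, 16:45–17:45.
Restricted to 09:45–18:45: 09:45–10:00, 13:00–13:30, 16:45–17:45.
Windows ≥ 15 min: 09:45–10:00, 13:00–13:30, 16:45–17:45.
Earliest such window starts at 09:45.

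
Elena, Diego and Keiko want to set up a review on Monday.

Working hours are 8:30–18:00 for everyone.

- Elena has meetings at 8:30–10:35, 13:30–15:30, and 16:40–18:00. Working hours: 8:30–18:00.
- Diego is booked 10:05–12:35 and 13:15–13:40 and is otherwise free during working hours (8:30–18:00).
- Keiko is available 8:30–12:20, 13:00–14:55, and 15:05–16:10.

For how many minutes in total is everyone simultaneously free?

Elena free within 08:30–18:00: 10:35–13:30, 15:30–16:40.
Diego free within 08:30–18:00: 08:30–10:05, 12:35–13:15, 13:40–18:00.
Elena ∩ Diego: 12:35–13:15, 15:30–16:40.
Elena ∩ Diego ∩ Keiko: 13:00–13:15, 15:30–16:10.
Total common minutes: 15 + 40 = 55.

55 minutes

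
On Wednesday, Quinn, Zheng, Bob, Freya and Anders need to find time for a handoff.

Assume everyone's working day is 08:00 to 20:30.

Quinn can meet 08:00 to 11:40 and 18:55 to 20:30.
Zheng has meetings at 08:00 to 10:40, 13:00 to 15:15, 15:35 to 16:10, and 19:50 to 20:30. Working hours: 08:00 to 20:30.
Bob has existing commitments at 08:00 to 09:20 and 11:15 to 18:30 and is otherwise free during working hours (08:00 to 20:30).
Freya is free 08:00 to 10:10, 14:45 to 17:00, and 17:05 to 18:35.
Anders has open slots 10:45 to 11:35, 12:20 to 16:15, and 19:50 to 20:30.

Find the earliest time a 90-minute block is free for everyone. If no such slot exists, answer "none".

Zheng free within 08:00–20:30: 10:40–13:00, 15:15–15:35, 16:10–19:50.
Bob free within 08:00–20:30: 09:20–11:15, 18:30–20:30.
Quinn ∩ Zheng: 10:40–11:40, 18:55–19:50.
Quinn ∩ Zheng ∩ Bob: 10:40–11:15, 18:55–19:50.
Quinn ∩ Zheng ∩ Bob ∩ Freya: (none).
Quinn ∩ Zheng ∩ Bob ∩ Freya ∩ Anders: (none).
Windows ≥ 90 min: (none).

none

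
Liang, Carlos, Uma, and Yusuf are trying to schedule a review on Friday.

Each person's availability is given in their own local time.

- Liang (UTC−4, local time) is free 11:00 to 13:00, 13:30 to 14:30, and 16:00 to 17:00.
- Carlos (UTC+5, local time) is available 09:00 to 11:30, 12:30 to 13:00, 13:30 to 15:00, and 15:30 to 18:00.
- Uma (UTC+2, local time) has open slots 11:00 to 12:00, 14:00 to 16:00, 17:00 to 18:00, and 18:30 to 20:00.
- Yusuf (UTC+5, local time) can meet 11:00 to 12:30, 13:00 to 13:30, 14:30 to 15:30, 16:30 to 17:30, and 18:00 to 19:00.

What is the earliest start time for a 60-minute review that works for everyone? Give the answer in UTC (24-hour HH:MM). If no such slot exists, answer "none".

Liang → UTC: 15:00–17:00, 17:30–18:30, 20:00–21:00.
Carlos → UTC: 04:00–06:30, 07:30–08:00, 08:30–10:00, 10:30–13:00.
Uma → UTC: 09:00–10:00, 12:00–14:00, 15:00–16:00, 16:30–18:00.
Yusuf → UTC: 06:00–07:30, 08:00–08:30, 09:30–10:30, 11:30–12:30, 13:00–14:00.
Liang ∩ Carlos: (none).
Liang ∩ Carlos ∩ Uma: (none).
Liang ∩ Carlos ∩ Uma ∩ Yusuf: (none).
Windows ≥ 60 min: (none).

none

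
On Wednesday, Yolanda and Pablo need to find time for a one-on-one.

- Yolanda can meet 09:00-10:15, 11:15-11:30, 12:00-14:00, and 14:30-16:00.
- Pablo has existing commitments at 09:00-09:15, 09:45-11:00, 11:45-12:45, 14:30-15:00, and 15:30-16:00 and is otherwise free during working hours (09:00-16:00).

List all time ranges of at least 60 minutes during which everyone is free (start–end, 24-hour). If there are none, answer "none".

Pablo free within 09:00–16:00: 09:15–09:45, 11:00–11:45, 12:45–14:30, 15:00–15:30.
Yolanda ∩ Pablo: 09:15–09:45, 11:15–11:30, 12:45–14:00, 15:00–15:30.
Windows ≥ 60 min: 12:45–14:00.

12:45–14:00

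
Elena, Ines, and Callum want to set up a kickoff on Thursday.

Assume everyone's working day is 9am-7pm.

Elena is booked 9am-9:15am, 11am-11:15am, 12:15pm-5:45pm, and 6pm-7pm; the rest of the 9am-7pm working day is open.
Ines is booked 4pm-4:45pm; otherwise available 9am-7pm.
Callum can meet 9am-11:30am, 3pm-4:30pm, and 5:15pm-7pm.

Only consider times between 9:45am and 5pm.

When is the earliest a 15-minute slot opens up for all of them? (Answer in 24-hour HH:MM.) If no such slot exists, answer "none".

Elena free within 09:00–19:00: 09:15–11:00, 11:15–12:15, 17:45–18:00.
Ines free within 09:00–19:00: 09:00–16:00, 16:45–19:00.
Elena ∩ Ines: 09:15–11:00, 11:15–12:15, 17:45–18:00.
Elena ∩ Ines ∩ Callum: 09:15–11:00, 11:15–11:30, 17:45–18:00.
Restricted to 09:45–17:00: 09:45–11:00, 11:15–11:30.
Windows ≥ 15 min: 09:45–11:00, 11:15–11:30.
Earliest such window starts at 09:45.

09:45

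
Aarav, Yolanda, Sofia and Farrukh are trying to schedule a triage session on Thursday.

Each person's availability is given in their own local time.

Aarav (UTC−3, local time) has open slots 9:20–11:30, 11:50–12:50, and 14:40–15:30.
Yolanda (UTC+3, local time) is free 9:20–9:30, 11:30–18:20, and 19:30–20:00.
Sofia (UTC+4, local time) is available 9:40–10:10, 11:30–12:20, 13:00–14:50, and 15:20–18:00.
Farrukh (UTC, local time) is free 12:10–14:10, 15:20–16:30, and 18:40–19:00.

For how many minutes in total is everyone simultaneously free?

Aarav → UTC: 12:20–14:30, 14:50–15:50, 17:40–18:30.
Yolanda → UTC: 06:20–06:30, 08:30–15:20, 16:30–17:00.
Sofia → UTC: 05:40–06:10, 07:30–08:20, 09:00–10:50, 11:20–14:00.
Farrukh → UTC: 12:10–14:10, 15:20–16:30, 18:40–19:00.
Aarav ∩ Yolanda: 12:20–14:30, 14:50–15:20.
Aarav ∩ Yolanda ∩ Sofia: 12:20–14:00.
Aarav ∩ Yolanda ∩ Sofia ∩ Farrukh: 12:20–14:00.
Total common minutes: 100.

100 minutes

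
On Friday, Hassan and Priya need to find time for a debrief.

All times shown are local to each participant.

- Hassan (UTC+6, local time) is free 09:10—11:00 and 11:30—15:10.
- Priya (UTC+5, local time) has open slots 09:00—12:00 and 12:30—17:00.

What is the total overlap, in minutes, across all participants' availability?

Hassan → UTC: 03:10–05:00, 05:30–09:10.
Priya → UTC: 04:00–07:00, 07:30–12:00.
Hassan ∩ Priya: 04:00–05:00, 05:30–07:00, 07:30–09:10.
Total common minutes: 60 + 90 + 100 = 250.

250 minutes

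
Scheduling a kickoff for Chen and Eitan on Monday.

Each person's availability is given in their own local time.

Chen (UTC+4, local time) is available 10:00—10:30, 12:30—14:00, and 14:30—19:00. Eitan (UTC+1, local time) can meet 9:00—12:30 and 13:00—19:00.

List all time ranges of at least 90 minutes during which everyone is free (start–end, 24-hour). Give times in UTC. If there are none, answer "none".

08:30–10:00, 12:00–15:00

Chen → UTC: 06:00–06:30, 08:30–10:00, 10:30–15:00.
Eitan → UTC: 08:00–11:30, 12:00–18:00.
Chen ∩ Eitan: 08:30–10:00, 10:30–11:30, 12:00–15:00.
Windows ≥ 90 min: 08:30–10:00, 12:00–15:00.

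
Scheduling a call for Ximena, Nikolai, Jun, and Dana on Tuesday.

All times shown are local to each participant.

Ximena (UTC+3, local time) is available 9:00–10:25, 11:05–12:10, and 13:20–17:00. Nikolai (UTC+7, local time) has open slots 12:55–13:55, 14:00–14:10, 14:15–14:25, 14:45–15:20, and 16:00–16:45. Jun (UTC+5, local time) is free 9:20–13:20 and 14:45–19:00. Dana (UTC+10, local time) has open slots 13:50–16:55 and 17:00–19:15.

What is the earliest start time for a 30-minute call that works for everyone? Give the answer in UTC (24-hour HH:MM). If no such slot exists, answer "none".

Ximena → UTC: 06:00–07:25, 08:05–09:10, 10:20–14:00.
Nikolai → UTC: 05:55–06:55, 07:00–07:10, 07:15–07:25, 07:45–08:20, 09:00–09:45.
Jun → UTC: 04:20–08:20, 09:45–14:00.
Dana → UTC: 03:50–06:55, 07:00–09:15.
Ximena ∩ Nikolai: 06:00–06:55, 07:00–07:10, 07:15–07:25, 08:05–08:20, 09:00–09:10.
Ximena ∩ Nikolai ∩ Jun: 06:00–06:55, 07:00–07:10, 07:15–07:25, 08:05–08:20.
Ximena ∩ Nikolai ∩ Jun ∩ Dana: 06:00–06:55, 07:00–07:10, 07:15–07:25, 08:05–08:20.
Windows ≥ 30 min: 06:00–06:55.
Earliest such window starts at 06:00.

06:00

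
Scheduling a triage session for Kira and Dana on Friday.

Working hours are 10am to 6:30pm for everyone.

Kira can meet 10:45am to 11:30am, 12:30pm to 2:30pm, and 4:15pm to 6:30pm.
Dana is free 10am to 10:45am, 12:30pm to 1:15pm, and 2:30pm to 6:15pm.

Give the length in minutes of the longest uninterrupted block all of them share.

Kira ∩ Dana: 12:30–13:15, 16:15–18:15.
Common window lengths: 45, 120 min; longest is 120.

120 minutes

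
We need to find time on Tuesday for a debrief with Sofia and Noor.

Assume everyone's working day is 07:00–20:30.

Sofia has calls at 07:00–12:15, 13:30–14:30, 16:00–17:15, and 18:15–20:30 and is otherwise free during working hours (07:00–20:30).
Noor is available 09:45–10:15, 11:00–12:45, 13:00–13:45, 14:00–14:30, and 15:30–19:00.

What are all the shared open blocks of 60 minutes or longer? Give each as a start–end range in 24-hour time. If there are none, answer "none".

Sofia free within 07:00–20:30: 12:15–13:30, 14:30–16:00, 17:15–18:15.
Sofia ∩ Noor: 12:15–12:45, 13:00–13:30, 15:30–16:00, 17:15–18:15.
Windows ≥ 60 min: 17:15–18:15.

17:15–18:15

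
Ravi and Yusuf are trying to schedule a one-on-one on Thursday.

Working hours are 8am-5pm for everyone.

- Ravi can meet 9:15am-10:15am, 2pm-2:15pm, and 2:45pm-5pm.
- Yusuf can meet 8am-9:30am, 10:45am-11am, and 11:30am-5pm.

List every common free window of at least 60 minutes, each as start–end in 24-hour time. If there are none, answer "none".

14:45–17:00

Ravi ∩ Yusuf: 09:15–09:30, 14:00–14:15, 14:45–17:00.
Windows ≥ 60 min: 14:45–17:00.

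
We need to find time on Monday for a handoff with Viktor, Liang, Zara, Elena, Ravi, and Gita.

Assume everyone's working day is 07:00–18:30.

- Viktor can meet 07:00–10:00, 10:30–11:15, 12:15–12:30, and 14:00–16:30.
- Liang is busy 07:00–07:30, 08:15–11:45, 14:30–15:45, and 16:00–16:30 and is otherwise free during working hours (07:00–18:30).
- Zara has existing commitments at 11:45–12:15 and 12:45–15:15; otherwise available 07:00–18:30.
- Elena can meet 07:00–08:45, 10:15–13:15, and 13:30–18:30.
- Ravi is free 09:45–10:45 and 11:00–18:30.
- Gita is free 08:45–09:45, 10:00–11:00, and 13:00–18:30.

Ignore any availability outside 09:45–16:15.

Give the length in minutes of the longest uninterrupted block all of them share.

15 minutes

Liang free within 07:00–18:30: 07:30–08:15, 11:45–14:30, 15:45–16:00, 16:30–18:30.
Zara free within 07:00–18:30: 07:00–11:45, 12:15–12:45, 15:15–18:30.
Viktor ∩ Liang: 07:30–08:15, 12:15–12:30, 14:00–14:30, 15:45–16:00.
Viktor ∩ Liang ∩ Zara: 07:30–08:15, 12:15–12:30, 15:45–16:00.
Viktor ∩ Liang ∩ Zara ∩ Elena: 07:30–08:15, 12:15–12:30, 15:45–16:00.
Viktor ∩ Liang ∩ Zara ∩ Elena ∩ Ravi: 12:15–12:30, 15:45–16:00.
Viktor ∩ Liang ∩ Zara ∩ Elena ∩ Ravi ∩ Gita: 15:45–16:00.
Restricted to 09:45–16:15: 15:45–16:00.
Single common window of 15 minutes.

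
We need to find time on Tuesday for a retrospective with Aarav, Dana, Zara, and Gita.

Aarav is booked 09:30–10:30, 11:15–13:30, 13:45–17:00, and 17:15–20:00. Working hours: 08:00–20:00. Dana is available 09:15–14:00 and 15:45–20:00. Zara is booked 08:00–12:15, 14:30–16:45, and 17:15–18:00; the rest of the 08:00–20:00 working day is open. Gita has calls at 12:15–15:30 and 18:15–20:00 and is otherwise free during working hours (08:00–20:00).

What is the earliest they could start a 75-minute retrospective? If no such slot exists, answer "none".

Aarav free within 08:00–20:00: 08:00–09:30, 10:30–11:15, 13:30–13:45, 17:00–17:15.
Zara free within 08:00–20:00: 12:15–14:30, 16:45–17:15, 18:00–20:00.
Gita free within 08:00–20:00: 08:00–12:15, 15:30–18:15.
Aarav ∩ Dana: 09:15–09:30, 10:30–11:15, 13:30–13:45, 17:00–17:15.
Aarav ∩ Dana ∩ Zara: 13:30–13:45, 17:00–17:15.
Aarav ∩ Dana ∩ Zara ∩ Gita: 17:00–17:15.
Windows ≥ 75 min: (none).

none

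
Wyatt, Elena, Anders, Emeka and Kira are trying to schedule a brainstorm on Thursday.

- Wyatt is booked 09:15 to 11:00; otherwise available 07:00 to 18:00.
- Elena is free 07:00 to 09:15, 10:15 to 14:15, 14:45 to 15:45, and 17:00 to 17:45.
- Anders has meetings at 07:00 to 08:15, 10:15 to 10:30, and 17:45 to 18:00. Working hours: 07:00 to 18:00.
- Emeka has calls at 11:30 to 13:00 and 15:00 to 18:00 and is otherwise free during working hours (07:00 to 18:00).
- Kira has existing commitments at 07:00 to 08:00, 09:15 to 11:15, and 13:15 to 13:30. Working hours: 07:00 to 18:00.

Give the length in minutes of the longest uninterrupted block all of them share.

Wyatt free within 07:00–18:00: 07:00–09:15, 11:00–18:00.
Anders free within 07:00–18:00: 08:15–10:15, 10:30–17:45.
Emeka free within 07:00–18:00: 07:00–11:30, 13:00–15:00.
Kira free within 07:00–18:00: 08:00–09:15, 11:15–13:15, 13:30–18:00.
Wyatt ∩ Elena: 07:00–09:15, 11:00–14:15, 14:45–15:45, 17:00–17:45.
Wyatt ∩ Elena ∩ Anders: 08:15–09:15, 11:00–14:15, 14:45–15:45, 17:00–17:45.
Wyatt ∩ Elena ∩ Anders ∩ Emeka: 08:15–09:15, 11:00–11:30, 13:00–14:15, 14:45–15:00.
Wyatt ∩ Elena ∩ Anders ∩ Emeka ∩ Kira: 08:15–09:15, 11:15–11:30, 13:00–13:15, 13:30–14:15, 14:45–15:00.
Common window lengths: 60, 15, 15, 45, 15 min; longest is 60.

60 minutes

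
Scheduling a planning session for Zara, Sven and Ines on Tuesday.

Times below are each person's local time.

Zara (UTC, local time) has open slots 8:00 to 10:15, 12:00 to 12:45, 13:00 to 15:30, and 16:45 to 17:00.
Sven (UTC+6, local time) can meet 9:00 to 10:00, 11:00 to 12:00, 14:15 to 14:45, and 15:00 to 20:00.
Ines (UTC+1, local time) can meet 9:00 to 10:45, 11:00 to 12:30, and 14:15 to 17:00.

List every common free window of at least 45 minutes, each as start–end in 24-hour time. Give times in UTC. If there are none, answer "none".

09:00–09:45, 13:15–14:00

Zara → UTC: 08:00–10:15, 12:00–12:45, 13:00–15:30, 16:45–17:00.
Sven → UTC: 03:00–04:00, 05:00–06:00, 08:15–08:45, 09:00–14:00.
Ines → UTC: 08:00–09:45, 10:00–11:30, 13:15–16:00.
Zara ∩ Sven: 08:15–08:45, 09:00–10:15, 12:00–12:45, 13:00–14:00.
Zara ∩ Sven ∩ Ines: 08:15–08:45, 09:00–09:45, 10:00–10:15, 13:15–14:00.
Windows ≥ 45 min: 09:00–09:45, 13:15–14:00.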